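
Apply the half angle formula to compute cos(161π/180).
cos(161π/180) = -√((1 + cos 161π/90)/2) = -0.9455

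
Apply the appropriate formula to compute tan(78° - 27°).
tan(78° - 27°) = (tan 78° - tan 27°)/(1 + tan 78° tan 27°) = 1.235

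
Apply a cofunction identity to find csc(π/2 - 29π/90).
csc(π/2 - 29π/90) = sec(29π/90) = 1.887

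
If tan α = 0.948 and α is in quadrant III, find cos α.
cos α = -0.7257 (using tan²α + 1 = sec²α)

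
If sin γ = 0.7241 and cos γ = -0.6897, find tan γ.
tan γ = sin γ / cos γ = -1.05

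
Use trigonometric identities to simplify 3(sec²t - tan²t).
3(sec²t - tan²t) = 3 (using Pythagorean identity)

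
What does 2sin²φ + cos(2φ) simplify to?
2sin²φ + cos(2φ) = 1 (using Double angle)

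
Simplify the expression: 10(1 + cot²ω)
10(1 + cot²ω) = 10(csc²ω) (using Pythagorean identity)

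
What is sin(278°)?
sin(278°) = -0.9903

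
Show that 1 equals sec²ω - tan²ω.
RHS = 1/cos²ω - sin²ω/cos²ω = (1 - sin²ω)/cos²ω = cos²ω/cos²ω = 1 = LHS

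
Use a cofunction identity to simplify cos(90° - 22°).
cos(90° - 22°) = sin(22°)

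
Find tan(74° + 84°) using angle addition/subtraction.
tan(74° + 84°) = (tan 74° + tan 84°)/(1 - tan 74° tan 84°) = -0.404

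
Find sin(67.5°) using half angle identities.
sin(67.5°) = √((1 - cos 135°)/2) = √(2+√2)/2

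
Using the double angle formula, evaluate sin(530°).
sin(530°) = 2 sin 265° cos 265° = 0.1736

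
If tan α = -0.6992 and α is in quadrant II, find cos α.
cos α = -0.8195 (using tan²α + 1 = sec²α)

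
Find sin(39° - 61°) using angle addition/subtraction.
sin(39° - 61°) = sin 39° cos 61° - cos 39° sin 61° = -0.3746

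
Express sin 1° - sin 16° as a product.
sin 1° - sin 16° = 2 cos(8.5°) sin(-7.5°)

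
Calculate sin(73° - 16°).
sin(73° - 16°) = sin 73° cos 16° - cos 73° sin 16° = 0.8387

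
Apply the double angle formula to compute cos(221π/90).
cos(221π/90) = cos²221π/180 - sin²221π/180 = 0.1392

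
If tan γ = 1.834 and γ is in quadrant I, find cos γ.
cos γ = 0.4787 (using tan²γ + 1 = sec²γ)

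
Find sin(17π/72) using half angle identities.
sin(17π/72) = √((1 - cos 17π/36)/2) = 0.6756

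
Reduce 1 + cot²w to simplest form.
1 + cot²w = csc²w (using Pythagorean identity)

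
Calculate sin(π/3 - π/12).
sin(π/3 - π/12) = sin π/3 cos π/12 - cos π/3 sin π/12 = √2/2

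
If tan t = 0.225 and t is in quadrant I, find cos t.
cos t = 0.9756 (using tan²t + 1 = sec²t)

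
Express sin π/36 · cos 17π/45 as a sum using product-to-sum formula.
sin π/36 cos 17π/45 = (1/2)[sin(π/36+17π/45) + sin(π/36-17π/45)]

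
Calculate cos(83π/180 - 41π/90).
cos(83π/180 - 41π/90) = cos 83π/180 cos 41π/90 + sin 83π/180 sin 41π/90 = 0.9998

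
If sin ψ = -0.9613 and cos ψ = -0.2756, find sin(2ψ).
sin(2ψ) = 2 sin ψ cos ψ = 0.5299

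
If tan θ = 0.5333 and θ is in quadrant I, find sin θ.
sin θ = 0.4706 (using tan²θ + 1 = sec²θ)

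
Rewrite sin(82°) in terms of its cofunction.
sin(82°) = cos(90° - 82°) = cos(8°)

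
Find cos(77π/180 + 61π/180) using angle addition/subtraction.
cos(77π/180 + 61π/180) = cos 77π/180 cos 61π/180 - sin 77π/180 sin 61π/180 = -0.7431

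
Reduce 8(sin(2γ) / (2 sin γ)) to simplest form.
8(sin(2γ) / (2 sin γ)) = 8(cos γ) (using Double angle)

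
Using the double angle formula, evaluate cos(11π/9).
cos(11π/9) = cos²11π/18 - sin²11π/18 = -0.766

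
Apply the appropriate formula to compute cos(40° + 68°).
cos(40° + 68°) = cos 40° cos 68° - sin 40° sin 68° = -0.309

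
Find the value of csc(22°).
csc(22°) = 2.669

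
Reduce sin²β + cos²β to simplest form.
sin²β + cos²β = 1 (using Pythagorean identity)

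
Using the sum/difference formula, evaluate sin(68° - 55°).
sin(68° - 55°) = sin 68° cos 55° - cos 68° sin 55° = 0.225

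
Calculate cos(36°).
cos(36°) = 0.809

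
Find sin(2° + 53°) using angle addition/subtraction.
sin(2° + 53°) = sin 2° cos 53° + cos 2° sin 53° = 0.8192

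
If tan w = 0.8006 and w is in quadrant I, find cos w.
cos w = 0.7806 (using tan²w + 1 = sec²w)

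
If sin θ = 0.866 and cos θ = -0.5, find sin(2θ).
sin(2θ) = 2 sin θ cos θ = -0.866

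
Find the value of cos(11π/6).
cos(11π/6) = √3/2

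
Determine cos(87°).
cos(87°) = 0.05234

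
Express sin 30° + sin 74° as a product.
sin 30° + sin 74° = 2 sin(52°) cos(-22°)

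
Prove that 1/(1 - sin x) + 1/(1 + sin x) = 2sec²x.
LHS = [(1 + sin x) + (1 - sin x)] / [(1 - sin x)(1 + sin x)] = 2/(1 - sin²x) = 2/cos²x = 2sec²x = RHS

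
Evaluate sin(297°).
sin(297°) = -0.891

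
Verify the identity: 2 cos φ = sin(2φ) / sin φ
RHS = 2 sin φ cos φ / sin φ = 2 cos φ = LHS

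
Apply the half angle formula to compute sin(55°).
sin(55°) = √((1 - cos 110°)/2) = 0.8192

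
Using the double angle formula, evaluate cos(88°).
cos(88°) = cos²44° - sin²44° = 0.0349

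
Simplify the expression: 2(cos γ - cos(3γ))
2(cos γ - cos(3γ)) = 2(2 sin(2γ) sin γ) (using Sum-to-product)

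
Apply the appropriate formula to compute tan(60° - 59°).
tan(60° - 59°) = (tan 60° - tan 59°)/(1 + tan 60° tan 59°) = 0.01746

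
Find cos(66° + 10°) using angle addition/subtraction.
cos(66° + 10°) = cos 66° cos 10° - sin 66° sin 10° = 0.2419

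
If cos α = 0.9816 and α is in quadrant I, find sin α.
sin α = 0.1909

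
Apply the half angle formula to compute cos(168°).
cos(168°) = -√((1 + cos 336°)/2) = -0.9781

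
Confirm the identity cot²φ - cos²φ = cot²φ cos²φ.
LHS = cos²φ/sin²φ - cos²φ = cos²φ(1/sin²φ - 1) = cos²φ · (1 - sin²φ)/sin²φ = cos²φ · cos²φ/sin²φ = cos²φ · cot²φ = RHS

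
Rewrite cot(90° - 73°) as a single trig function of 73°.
cot(90° - 73°) = tan(73°)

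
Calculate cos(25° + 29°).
cos(25° + 29°) = cos 25° cos 29° - sin 25° sin 29° = 0.5878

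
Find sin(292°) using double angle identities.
sin(292°) = 2 sin 146° cos 146° = -0.9272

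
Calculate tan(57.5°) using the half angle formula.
tan(57.5°) = sin 115° / (1 + cos 115°) = 1.57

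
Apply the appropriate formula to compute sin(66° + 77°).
sin(66° + 77°) = sin 66° cos 77° + cos 66° sin 77° = 0.6018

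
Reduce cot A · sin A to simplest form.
cot A · sin A = cos A (using Quotient identity)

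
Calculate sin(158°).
sin(158°) = 0.3746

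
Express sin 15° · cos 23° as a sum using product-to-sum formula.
sin 15° cos 23° = (1/2)[sin(15°+23°) + sin(15°-23°)]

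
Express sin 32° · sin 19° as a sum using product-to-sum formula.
sin 32° sin 19° = (1/2)[cos(32°-19°) - cos(32°+19°)]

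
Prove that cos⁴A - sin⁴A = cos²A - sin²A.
LHS = (cos²A - sin²A)(cos²A + sin²A) = (cos²A - sin²A) · 1 = cos²A - sin²A = RHS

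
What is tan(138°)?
tan(138°) = -0.9004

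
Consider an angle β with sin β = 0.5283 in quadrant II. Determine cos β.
cos β = ±√(1 - sin²β) = -0.8491 (negative in QII)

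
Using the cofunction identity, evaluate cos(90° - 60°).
cos(90° - 60°) = sin(60°) = √3/2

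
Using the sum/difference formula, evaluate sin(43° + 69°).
sin(43° + 69°) = sin 43° cos 69° + cos 43° sin 69° = 0.9272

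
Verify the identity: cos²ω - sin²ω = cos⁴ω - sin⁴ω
RHS = (cos²ω - sin²ω)(cos²ω + sin²ω) = (cos²ω - sin²ω) · 1 = cos²ω - sin²ω = LHS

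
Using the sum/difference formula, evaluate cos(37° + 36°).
cos(37° + 36°) = cos 37° cos 36° - sin 37° sin 36° = 0.2924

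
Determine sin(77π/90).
sin(77π/90) = 0.4384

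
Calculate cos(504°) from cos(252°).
cos(504°) = cos²252° - sin²252° = -0.809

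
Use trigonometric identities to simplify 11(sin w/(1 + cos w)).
11(sin w/(1 + cos w)) = 11(tan(w/2)) (using Half angle)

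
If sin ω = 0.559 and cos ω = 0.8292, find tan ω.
tan ω = sin ω / cos ω = 0.6741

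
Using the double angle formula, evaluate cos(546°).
cos(546°) = cos²273° - sin²273° = -0.9945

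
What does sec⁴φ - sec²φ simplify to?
sec⁴φ - sec²φ = tan⁴φ + tan²φ (using Pythagorean)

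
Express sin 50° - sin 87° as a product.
sin 50° - sin 87° = 2 cos(68.5°) sin(-18.5°)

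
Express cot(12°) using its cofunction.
cot(12°) = tan(90° - 12°) = tan(78°)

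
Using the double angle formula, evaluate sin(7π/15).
sin(7π/15) = 2 sin 7π/30 cos 7π/30 = 0.9945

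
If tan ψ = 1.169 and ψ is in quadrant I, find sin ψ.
sin ψ = 0.7599 (using tan²ψ + 1 = sec²ψ)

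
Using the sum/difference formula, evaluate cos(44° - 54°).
cos(44° - 54°) = cos 44° cos 54° + sin 44° sin 54° = 0.9848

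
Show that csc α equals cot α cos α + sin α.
RHS = cos²α/sin α + sin α = (cos²α + sin²α)/sin α = 1/sin α = csc α = LHS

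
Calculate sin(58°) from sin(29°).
sin(58°) = 2 sin 29° cos 29° = 0.848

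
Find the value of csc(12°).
csc(12°) = 4.81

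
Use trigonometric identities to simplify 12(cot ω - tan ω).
12(cot ω - tan ω) = 12(2 cot(2ω)) (using Double angle)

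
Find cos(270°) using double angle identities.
cos(270°) = 1 - 2sin²135° = 0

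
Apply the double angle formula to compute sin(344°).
sin(344°) = 2 sin 172° cos 172° = -0.2756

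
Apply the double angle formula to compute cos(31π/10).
cos(31π/10) = cos²31π/20 - sin²31π/20 = -0.9511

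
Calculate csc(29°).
csc(29°) = 2.063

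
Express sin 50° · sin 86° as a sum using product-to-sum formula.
sin 50° sin 86° = (1/2)[cos(50°-86°) - cos(50°+86°)]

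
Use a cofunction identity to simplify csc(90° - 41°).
csc(90° - 41°) = sec(41°)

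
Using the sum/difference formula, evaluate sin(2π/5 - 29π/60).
sin(2π/5 - 29π/60) = sin 2π/5 cos 29π/60 - cos 2π/5 sin 29π/60 = -(√6-√2)/4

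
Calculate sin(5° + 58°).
sin(5° + 58°) = sin 5° cos 58° + cos 5° sin 58° = 0.891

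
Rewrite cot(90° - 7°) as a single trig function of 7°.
cot(90° - 7°) = tan(7°)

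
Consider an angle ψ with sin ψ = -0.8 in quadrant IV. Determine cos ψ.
cos ψ = √(1 - sin²ψ) = 0.6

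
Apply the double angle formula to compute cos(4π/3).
cos(4π/3) = 1 - 2sin²2π/3 = -1/2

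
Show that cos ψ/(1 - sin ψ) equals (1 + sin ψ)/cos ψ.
RHS = (1 + sin ψ)(1 - sin ψ) / (cos ψ(1 - sin ψ)) = (1 - sin²ψ) / (cos ψ(1 - sin ψ)) = cos²ψ / (cos ψ(1 - sin ψ)) = cos ψ/(1 - sin ψ) = LHS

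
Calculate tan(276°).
tan(276°) = -9.514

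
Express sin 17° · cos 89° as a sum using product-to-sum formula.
sin 17° cos 89° = (1/2)[sin(17°+89°) + sin(17°-89°)]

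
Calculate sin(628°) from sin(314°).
sin(628°) = 2 sin 314° cos 314° = -0.9994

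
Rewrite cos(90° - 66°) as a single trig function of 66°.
cos(90° - 66°) = sin(66°)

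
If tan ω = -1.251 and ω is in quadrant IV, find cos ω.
cos ω = 0.6244 (using tan²ω + 1 = sec²ω)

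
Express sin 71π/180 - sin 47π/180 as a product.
sin 71π/180 - sin 47π/180 = 2 cos(59π/180) sin(π/15)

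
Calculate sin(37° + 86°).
sin(37° + 86°) = sin 37° cos 86° + cos 37° sin 86° = 0.8387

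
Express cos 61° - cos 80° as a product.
cos 61° - cos 80° = -2 sin(70.5°) sin(-9.5°)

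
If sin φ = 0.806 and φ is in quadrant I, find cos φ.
cos φ = 0.5919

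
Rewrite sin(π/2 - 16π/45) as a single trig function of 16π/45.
sin(π/2 - 16π/45) = cos(16π/45)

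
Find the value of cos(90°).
cos(90°) = 0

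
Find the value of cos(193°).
cos(193°) = -0.9744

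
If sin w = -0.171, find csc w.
csc w = 1/sin w = -5.848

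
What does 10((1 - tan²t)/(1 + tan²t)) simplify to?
10((1 - tan²t)/(1 + tan²t)) = 10(cos(2t)) (using Double angle)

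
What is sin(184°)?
sin(184°) = -0.06976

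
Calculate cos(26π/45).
cos(26π/45) = -0.2419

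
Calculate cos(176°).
cos(176°) = -0.9976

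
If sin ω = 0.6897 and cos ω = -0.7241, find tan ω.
tan ω = sin ω / cos ω = -0.9525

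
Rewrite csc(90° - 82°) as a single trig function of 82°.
csc(90° - 82°) = sec(82°)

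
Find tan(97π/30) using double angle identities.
tan(97π/30) = 2 tan 97π/60 / (1 - tan²97π/60) = 0.9004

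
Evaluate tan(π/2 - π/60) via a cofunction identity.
tan(π/2 - π/60) = cot(π/60) = 19.08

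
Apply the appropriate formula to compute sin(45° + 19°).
sin(45° + 19°) = sin 45° cos 19° + cos 45° sin 19° = 0.8988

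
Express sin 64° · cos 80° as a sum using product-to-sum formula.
sin 64° cos 80° = (1/2)[sin(64°+80°) + sin(64°-80°)]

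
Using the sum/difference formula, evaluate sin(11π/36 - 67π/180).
sin(11π/36 - 67π/180) = sin 11π/36 cos 67π/180 - cos 11π/36 sin 67π/180 = -0.2079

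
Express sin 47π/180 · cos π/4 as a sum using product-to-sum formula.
sin 47π/180 cos π/4 = (1/2)[sin(47π/180+π/4) + sin(47π/180-π/4)]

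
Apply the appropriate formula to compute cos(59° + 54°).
cos(59° + 54°) = cos 59° cos 54° - sin 59° sin 54° = -0.3907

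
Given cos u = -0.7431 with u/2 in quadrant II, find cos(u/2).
cos(u/2) = ±√((1 + cos u)/2); negative since u/2 ∈ QII, so cos(u/2) = -0.3584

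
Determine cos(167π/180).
cos(167π/180) = -0.9744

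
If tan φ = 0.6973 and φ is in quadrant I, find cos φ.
cos φ = 0.8203 (using tan²φ + 1 = sec²φ)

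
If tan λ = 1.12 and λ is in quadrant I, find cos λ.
cos λ = 0.666 (using tan²λ + 1 = sec²λ)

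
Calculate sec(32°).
sec(32°) = 1.179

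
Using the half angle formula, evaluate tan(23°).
tan(23°) = sin 46° / (1 + cos 46°) = 0.4245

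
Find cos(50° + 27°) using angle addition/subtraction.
cos(50° + 27°) = cos 50° cos 27° - sin 50° sin 27° = 0.225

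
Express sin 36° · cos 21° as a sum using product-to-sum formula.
sin 36° cos 21° = (1/2)[sin(36°+21°) + sin(36°-21°)]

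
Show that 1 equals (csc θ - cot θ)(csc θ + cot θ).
RHS = csc²θ - cot²θ = (1 + cot²θ) - cot²θ = 1 = LHS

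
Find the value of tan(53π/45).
tan(53π/45) = 0.6249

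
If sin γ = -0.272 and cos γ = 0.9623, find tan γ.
tan γ = sin γ / cos γ = -0.2827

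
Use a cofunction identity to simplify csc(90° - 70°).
csc(90° - 70°) = sec(70°)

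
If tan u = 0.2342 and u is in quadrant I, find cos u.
cos u = 0.9737 (using tan²u + 1 = sec²u)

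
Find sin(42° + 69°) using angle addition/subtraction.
sin(42° + 69°) = sin 42° cos 69° + cos 42° sin 69° = 0.9336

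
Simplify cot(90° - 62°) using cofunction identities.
cot(90° - 62°) = tan(62°)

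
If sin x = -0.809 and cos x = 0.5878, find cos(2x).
cos(2x) = cos²x - sin²x = -0.309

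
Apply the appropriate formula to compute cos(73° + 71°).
cos(73° + 71°) = cos 73° cos 71° - sin 73° sin 71° = -0.809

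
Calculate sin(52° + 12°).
sin(52° + 12°) = sin 52° cos 12° + cos 52° sin 12° = 0.8988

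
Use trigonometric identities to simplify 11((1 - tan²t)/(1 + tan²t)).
11((1 - tan²t)/(1 + tan²t)) = 11(cos(2t)) (using Double angle)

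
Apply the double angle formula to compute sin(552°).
sin(552°) = 2 sin 276° cos 276° = -0.2079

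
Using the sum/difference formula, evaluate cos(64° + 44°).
cos(64° + 44°) = cos 64° cos 44° - sin 64° sin 44° = -0.309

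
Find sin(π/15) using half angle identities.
sin(π/15) = √((1 - cos 2π/15)/2) = 0.2079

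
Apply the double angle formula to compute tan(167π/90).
tan(167π/90) = 2 tan 167π/180 / (1 - tan²167π/180) = -0.4877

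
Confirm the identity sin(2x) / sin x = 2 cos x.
LHS = 2 sin x cos x / sin x = 2 cos x = RHS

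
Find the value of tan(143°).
tan(143°) = -0.7536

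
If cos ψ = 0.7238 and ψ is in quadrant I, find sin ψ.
sin ψ = 0.69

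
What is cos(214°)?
cos(214°) = -0.829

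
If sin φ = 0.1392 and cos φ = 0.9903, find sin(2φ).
sin(2φ) = 2 sin φ cos φ = 0.2757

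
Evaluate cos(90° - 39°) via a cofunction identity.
cos(90° - 39°) = sin(39°) = 0.6293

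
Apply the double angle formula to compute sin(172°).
sin(172°) = 2 sin 86° cos 86° = 0.1392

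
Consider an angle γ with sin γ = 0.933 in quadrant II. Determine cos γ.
cos γ = ±√(1 - sin²γ) = -0.3599 (negative in QII)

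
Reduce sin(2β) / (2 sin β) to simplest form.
sin(2β) / (2 sin β) = cos β (using Double angle)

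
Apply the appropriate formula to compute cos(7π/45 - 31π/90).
cos(7π/45 - 31π/90) = cos 7π/45 cos 31π/90 + sin 7π/45 sin 31π/90 = 0.829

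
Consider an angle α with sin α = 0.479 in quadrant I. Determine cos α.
cos α = √(1 - sin²α) = 0.8778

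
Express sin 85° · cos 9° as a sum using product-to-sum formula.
sin 85° cos 9° = (1/2)[sin(85°+9°) + sin(85°-9°)]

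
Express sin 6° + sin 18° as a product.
sin 6° + sin 18° = 2 sin(12°) cos(-6°)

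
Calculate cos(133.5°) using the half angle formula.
cos(133.5°) = -√((1 + cos 267°)/2) = -0.6884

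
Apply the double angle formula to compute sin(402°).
sin(402°) = 2 sin 201° cos 201° = 0.6691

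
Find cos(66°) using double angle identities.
cos(66°) = cos²33° - sin²33° = 0.4067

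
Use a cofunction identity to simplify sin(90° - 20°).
sin(90° - 20°) = cos(20°)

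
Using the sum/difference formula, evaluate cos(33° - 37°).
cos(33° - 37°) = cos 33° cos 37° + sin 33° sin 37° = 0.9976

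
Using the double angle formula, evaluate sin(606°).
sin(606°) = 2 sin 303° cos 303° = -0.9135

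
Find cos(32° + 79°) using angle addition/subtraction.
cos(32° + 79°) = cos 32° cos 79° - sin 32° sin 79° = -0.3584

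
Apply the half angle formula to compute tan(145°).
tan(145°) = sin 290° / (1 + cos 290°) = -0.7002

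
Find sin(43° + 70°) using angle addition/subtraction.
sin(43° + 70°) = sin 43° cos 70° + cos 43° sin 70° = 0.9205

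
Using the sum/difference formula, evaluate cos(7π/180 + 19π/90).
cos(7π/180 + 19π/90) = cos 7π/180 cos 19π/90 - sin 7π/180 sin 19π/90 = √2/2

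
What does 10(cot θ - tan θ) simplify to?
10(cot θ - tan θ) = 10(2 cot(2θ)) (using Double angle)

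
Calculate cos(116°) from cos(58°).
cos(116°) = cos²58° - sin²58° = -0.4384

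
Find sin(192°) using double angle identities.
sin(192°) = 2 sin 96° cos 96° = -0.2079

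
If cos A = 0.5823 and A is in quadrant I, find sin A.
sin A = 0.813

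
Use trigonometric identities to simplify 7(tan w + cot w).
7(tan w + cot w) = 7(sec w csc w) (using Quotient identities)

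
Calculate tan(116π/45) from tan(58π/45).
tan(116π/45) = 2 tan 58π/45 / (1 - tan²58π/45) = -4.011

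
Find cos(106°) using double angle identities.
cos(106°) = cos²53° - sin²53° = -0.2756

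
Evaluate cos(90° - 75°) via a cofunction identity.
cos(90° - 75°) = sin(75°) = (√6+√2)/4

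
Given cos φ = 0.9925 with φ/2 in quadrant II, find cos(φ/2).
cos(φ/2) = ±√((1 + cos φ)/2); negative since φ/2 ∈ QII, so cos(φ/2) = -0.9981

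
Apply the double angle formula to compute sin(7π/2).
sin(7π/2) = 2 sin 7π/4 cos 7π/4 = -1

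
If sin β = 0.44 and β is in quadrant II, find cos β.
cos β = -0.898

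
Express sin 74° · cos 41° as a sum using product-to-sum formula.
sin 74° cos 41° = (1/2)[sin(74°+41°) + sin(74°-41°)]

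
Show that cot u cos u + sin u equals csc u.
LHS = cos²u/sin u + sin u = (cos²u + sin²u)/sin u = 1/sin u = csc u = RHS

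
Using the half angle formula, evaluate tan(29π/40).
tan(29π/40) = sin 29π/20 / (1 + cos 29π/20) = -1.171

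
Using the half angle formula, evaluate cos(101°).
cos(101°) = -√((1 + cos 202°)/2) = -0.1908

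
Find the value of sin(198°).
sin(198°) = -0.309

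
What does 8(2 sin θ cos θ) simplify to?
8(2 sin θ cos θ) = 8(sin(2θ)) (using Double angle)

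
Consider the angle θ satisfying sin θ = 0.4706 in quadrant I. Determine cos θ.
cos θ = √(1 - sin²θ) = 0.8823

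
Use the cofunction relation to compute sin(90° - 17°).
sin(90° - 17°) = cos(17°) = 0.9563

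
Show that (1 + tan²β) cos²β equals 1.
LHS = sec²β · cos²β = (1/cos²β) · cos²β = 1 = RHS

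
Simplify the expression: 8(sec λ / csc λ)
8(sec λ / csc λ) = 8(tan λ) (using Reciprocal identities)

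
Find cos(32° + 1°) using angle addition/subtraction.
cos(32° + 1°) = cos 32° cos 1° - sin 32° sin 1° = 0.8387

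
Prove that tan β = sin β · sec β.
RHS = sin β · (1/cos β) = sin β/cos β = tan β = LHS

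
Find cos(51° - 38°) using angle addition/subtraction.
cos(51° - 38°) = cos 51° cos 38° + sin 51° sin 38° = 0.9744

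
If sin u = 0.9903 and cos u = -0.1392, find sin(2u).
sin(2u) = 2 sin u cos u = -0.2757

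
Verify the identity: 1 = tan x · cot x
RHS = (sin x/cos x) · (cos x/sin x) = 1 = LHS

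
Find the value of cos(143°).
cos(143°) = -0.7986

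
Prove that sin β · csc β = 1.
LHS = sin β · (1/sin β) = 1 = RHS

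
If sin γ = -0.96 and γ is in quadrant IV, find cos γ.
cos γ = 0.28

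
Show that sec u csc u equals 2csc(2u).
RHS = 2/sin(2u) = 2/(2 sin u cos u) = 1/(sin u cos u) = (1/cos u)(1/sin u) = sec u csc u = LHS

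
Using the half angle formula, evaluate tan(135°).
tan(135°) = sin 270° / (1 + cos 270°) = -1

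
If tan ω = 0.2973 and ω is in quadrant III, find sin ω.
sin ω = -0.285 (using tan²ω + 1 = sec²ω)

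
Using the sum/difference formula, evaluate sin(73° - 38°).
sin(73° - 38°) = sin 73° cos 38° - cos 73° sin 38° = 0.5736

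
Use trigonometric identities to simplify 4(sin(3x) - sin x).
4(sin(3x) - sin x) = 4(2 cos(2x) sin x) (using Sum-to-product)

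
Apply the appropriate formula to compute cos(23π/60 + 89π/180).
cos(23π/60 + 89π/180) = cos 23π/60 cos 89π/180 - sin 23π/60 sin 89π/180 = -0.9272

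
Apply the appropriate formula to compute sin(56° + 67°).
sin(56° + 67°) = sin 56° cos 67° + cos 56° sin 67° = 0.8387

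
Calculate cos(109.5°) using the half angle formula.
cos(109.5°) = -√((1 + cos 219°)/2) = -0.3338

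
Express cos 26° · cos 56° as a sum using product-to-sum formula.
cos 26° cos 56° = (1/2)[cos(26°-56°) + cos(26°+56°)]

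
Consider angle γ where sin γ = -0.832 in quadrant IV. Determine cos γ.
cos γ = √(1 - sin²γ) = 0.5548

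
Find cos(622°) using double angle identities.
cos(622°) = cos²311° - sin²311° = -0.1392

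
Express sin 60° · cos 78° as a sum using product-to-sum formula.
sin 60° cos 78° = (1/2)[sin(60°+78°) + sin(60°-78°)]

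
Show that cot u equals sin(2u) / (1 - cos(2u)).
RHS = 2 sin u cos u / (2sin²u) = cos u/sin u = cot u = LHS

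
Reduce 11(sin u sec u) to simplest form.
11(sin u sec u) = 11(tan u) (using Reciprocal + quotient)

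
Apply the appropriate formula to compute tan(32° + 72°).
tan(32° + 72°) = (tan 32° + tan 72°)/(1 - tan 32° tan 72°) = -4.011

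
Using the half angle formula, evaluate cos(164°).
cos(164°) = -√((1 + cos 328°)/2) = -0.9613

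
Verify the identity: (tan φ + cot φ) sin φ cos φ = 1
LHS = (sin φ/cos φ + cos φ/sin φ) sin φ cos φ = ((sin²φ + cos²φ)/(sin φ cos φ)) · sin φ cos φ = sin²φ + cos²φ = 1 = RHS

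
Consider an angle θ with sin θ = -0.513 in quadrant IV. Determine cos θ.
cos θ = √(1 - sin²θ) = 0.8584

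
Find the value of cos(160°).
cos(160°) = -0.9397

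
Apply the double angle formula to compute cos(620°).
cos(620°) = cos²310° - sin²310° = -0.1736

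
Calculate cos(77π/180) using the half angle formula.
cos(77π/180) = √((1 + cos 77π/90)/2) = 0.225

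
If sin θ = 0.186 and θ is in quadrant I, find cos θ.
cos θ = 0.9825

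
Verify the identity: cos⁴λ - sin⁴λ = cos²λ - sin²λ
LHS = (cos²λ - sin²λ)(cos²λ + sin²λ) = (cos²λ - sin²λ) · 1 = cos²λ - sin²λ = RHS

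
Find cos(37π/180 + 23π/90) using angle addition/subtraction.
cos(37π/180 + 23π/90) = cos 37π/180 cos 23π/90 - sin 37π/180 sin 23π/90 = 0.1219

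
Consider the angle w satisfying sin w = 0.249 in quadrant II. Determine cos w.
cos w = ±√(1 - sin²w) = -0.9685 (negative in QII)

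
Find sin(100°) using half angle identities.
sin(100°) = √((1 - cos 200°)/2) = 0.9848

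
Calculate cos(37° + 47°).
cos(37° + 47°) = cos 37° cos 47° - sin 37° sin 47° = 0.1045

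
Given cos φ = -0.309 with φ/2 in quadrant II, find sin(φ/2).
sin(φ/2) = ±√((1 - cos φ)/2); positive since φ/2 ∈ QII, so sin(φ/2) = 0.809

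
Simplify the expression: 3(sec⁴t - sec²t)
3(sec⁴t - sec²t) = 3(tan⁴t + tan²t) (using Pythagorean)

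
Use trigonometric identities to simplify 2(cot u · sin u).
2(cot u · sin u) = 2(cos u) (using Quotient identity)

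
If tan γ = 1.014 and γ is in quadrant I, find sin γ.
sin γ = 0.712 (using tan²γ + 1 = sec²γ)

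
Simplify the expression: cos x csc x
cos x csc x = cot x (using Reciprocal + quotient)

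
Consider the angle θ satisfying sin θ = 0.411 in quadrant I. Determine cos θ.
cos θ = √(1 - sin²θ) = 0.9116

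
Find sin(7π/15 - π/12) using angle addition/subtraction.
sin(7π/15 - π/12) = sin 7π/15 cos π/12 - cos 7π/15 sin π/12 = 0.9336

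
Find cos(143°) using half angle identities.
cos(143°) = -√((1 + cos 286°)/2) = -0.7986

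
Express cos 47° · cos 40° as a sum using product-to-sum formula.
cos 47° cos 40° = (1/2)[cos(47°-40°) + cos(47°+40°)]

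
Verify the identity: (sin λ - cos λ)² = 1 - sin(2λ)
LHS = sin²λ - 2 sin λ cos λ + cos²λ = (sin²λ + cos²λ) - 2 sin λ cos λ = 1 - sin(2λ) = RHS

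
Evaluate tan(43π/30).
tan(43π/30) = 4.705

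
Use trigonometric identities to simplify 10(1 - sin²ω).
10(1 - sin²ω) = 10(cos²ω) (using Pythagorean identity)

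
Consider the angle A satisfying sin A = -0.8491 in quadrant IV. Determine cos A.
cos A = √(1 - sin²A) = 0.5282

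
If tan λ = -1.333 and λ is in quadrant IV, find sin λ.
sin λ = -0.7999 (using tan²λ + 1 = sec²λ)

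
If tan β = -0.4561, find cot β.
cot β = 1/tan β = -2.193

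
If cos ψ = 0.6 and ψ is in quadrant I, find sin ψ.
sin ψ = 0.8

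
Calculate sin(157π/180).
sin(157π/180) = 0.3907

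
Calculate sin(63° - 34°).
sin(63° - 34°) = sin 63° cos 34° - cos 63° sin 34° = 0.4848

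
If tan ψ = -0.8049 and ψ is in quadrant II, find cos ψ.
cos ψ = -0.779 (using tan²ψ + 1 = sec²ψ)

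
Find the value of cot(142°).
cot(142°) = -1.28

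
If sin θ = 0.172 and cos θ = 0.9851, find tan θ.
tan θ = sin θ / cos θ = 0.1746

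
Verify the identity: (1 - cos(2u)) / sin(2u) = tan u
LHS = 2sin²u / (2 sin u cos u) = sin u/cos u = tan u = RHS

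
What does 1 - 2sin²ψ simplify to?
1 - 2sin²ψ = cos(2ψ) (using Double angle)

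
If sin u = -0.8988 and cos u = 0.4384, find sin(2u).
sin(2u) = 2 sin u cos u = -0.7881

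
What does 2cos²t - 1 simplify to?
2cos²t - 1 = cos(2t) (using Double angle)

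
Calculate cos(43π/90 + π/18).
cos(43π/90 + π/18) = cos 43π/90 cos π/18 - sin 43π/90 sin π/18 = -0.1045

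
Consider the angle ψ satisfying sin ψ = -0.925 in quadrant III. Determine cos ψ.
cos ψ = ±√(1 - sin²ψ) = -0.38 (negative in QIII)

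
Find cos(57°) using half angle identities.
cos(57°) = √((1 + cos 114°)/2) = 0.5446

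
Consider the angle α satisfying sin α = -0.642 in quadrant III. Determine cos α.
cos α = ±√(1 - sin²α) = -0.7667 (negative in QIII)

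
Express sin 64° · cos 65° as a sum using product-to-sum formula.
sin 64° cos 65° = (1/2)[sin(64°+65°) + sin(64°-65°)]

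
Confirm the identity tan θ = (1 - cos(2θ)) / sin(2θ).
RHS = 2sin²θ / (2 sin θ cos θ) = sin θ/cos θ = tan θ = LHS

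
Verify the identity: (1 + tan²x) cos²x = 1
LHS = sec²x · cos²x = (1/cos²x) · cos²x = 1 = RHS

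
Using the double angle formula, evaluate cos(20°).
cos(20°) = cos²10° - sin²10° = 0.9397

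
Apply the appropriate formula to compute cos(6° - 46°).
cos(6° - 46°) = cos 6° cos 46° + sin 6° sin 46° = 0.766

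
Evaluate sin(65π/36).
sin(65π/36) = -0.5736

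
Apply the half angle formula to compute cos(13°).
cos(13°) = √((1 + cos 26°)/2) = 0.9744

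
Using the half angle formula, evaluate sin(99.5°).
sin(99.5°) = √((1 - cos 199°)/2) = 0.9863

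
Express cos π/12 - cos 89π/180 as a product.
cos π/12 - cos 89π/180 = -2 sin(13π/45) sin(-37π/180)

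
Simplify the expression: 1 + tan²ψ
1 + tan²ψ = sec²ψ (using Pythagorean identity)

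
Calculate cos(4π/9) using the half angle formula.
cos(4π/9) = √((1 + cos 8π/9)/2) = 0.1736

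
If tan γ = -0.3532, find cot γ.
cot γ = 1/tan γ = -2.831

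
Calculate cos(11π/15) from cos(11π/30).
cos(11π/15) = cos²11π/30 - sin²11π/30 = -0.6691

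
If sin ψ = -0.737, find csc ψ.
csc ψ = 1/sin ψ = -1.357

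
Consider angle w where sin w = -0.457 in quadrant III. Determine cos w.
cos w = ±√(1 - sin²w) = -0.8895 (negative in QIII)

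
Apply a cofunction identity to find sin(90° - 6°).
sin(90° - 6°) = cos(6°) = 0.9945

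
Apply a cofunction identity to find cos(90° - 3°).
cos(90° - 3°) = sin(3°) = 0.05234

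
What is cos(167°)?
cos(167°) = -0.9744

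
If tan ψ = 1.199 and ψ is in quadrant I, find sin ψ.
sin ψ = 0.768 (using tan²ψ + 1 = sec²ψ)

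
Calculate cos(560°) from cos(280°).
cos(560°) = cos²280° - sin²280° = -0.9397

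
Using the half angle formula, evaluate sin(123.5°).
sin(123.5°) = √((1 - cos 247°)/2) = 0.8339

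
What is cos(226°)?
cos(226°) = -0.6947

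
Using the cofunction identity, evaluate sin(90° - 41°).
sin(90° - 41°) = cos(41°) = 0.7547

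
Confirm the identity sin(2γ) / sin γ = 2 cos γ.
LHS = 2 sin γ cos γ / sin γ = 2 cos γ = RHS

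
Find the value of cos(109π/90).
cos(109π/90) = -0.788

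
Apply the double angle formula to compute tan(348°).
tan(348°) = 2 tan 174° / (1 - tan²174°) = -0.2126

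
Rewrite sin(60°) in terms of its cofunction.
sin(60°) = cos(90° - 60°) = cos(30°)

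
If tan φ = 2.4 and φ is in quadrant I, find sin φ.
sin φ = 0.9231 (using tan²φ + 1 = sec²φ)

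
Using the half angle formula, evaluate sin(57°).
sin(57°) = √((1 - cos 114°)/2) = 0.8387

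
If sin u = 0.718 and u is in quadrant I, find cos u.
cos u = 0.696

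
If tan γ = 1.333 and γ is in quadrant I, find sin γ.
sin γ = 0.7999 (using tan²γ + 1 = sec²γ)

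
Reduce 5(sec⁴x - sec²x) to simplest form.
5(sec⁴x - sec²x) = 5(tan⁴x + tan²x) (using Pythagorean)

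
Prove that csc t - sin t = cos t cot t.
LHS = 1/sin t - sin t = (1 - sin²t)/sin t = cos²t/sin t = cos t · (cos t/sin t) = cos t cot t = RHS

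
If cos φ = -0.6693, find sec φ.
sec φ = 1/cos φ = -1.494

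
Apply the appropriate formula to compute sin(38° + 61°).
sin(38° + 61°) = sin 38° cos 61° + cos 38° sin 61° = 0.9877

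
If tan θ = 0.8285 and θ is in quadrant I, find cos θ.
cos θ = 0.77 (using tan²θ + 1 = sec²θ)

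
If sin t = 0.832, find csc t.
csc t = 1/sin t = 1.202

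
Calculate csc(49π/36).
csc(49π/36) = -1.103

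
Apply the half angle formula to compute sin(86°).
sin(86°) = √((1 - cos 172°)/2) = 0.9976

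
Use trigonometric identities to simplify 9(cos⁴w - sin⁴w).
9(cos⁴w - sin⁴w) = 9(cos(2w)) (using Factoring + double angle)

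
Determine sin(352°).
sin(352°) = -0.1392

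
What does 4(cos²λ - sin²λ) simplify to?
4(cos²λ - sin²λ) = 4(cos(2λ)) (using Double angle)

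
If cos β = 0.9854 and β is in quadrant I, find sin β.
sin β = 0.1703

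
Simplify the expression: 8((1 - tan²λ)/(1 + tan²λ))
8((1 - tan²λ)/(1 + tan²λ)) = 8(cos(2λ)) (using Double angle)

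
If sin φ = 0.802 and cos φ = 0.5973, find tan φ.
tan φ = sin φ / cos φ = 1.343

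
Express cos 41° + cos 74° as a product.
cos 41° + cos 74° = 2 cos(57.5°) cos(-16.5°)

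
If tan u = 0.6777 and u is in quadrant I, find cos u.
cos u = 0.8278 (using tan²u + 1 = sec²u)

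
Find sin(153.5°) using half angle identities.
sin(153.5°) = √((1 - cos 307°)/2) = 0.4462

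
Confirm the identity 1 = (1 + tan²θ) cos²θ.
RHS = sec²θ · cos²θ = (1/cos²θ) · cos²θ = 1 = LHS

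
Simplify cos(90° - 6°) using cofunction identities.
cos(90° - 6°) = sin(6°)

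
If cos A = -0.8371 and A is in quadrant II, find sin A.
sin A = 0.547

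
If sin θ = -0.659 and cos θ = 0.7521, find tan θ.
tan θ = sin θ / cos θ = -0.8762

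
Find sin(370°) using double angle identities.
sin(370°) = 2 sin 185° cos 185° = 0.1736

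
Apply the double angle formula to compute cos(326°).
cos(326°) = 2cos²163° - 1 = 0.829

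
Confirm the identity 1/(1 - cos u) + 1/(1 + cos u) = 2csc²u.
LHS = [(1 + cos u) + (1 - cos u)] / [(1 - cos u)(1 + cos u)] = 2/(1 - cos²u) = 2/sin²u = 2csc²u = RHS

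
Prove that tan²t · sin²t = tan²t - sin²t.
RHS = sin²t/cos²t - sin²t = sin²t(1/cos²t - 1) = sin²t · (1 - cos²t)/cos²t = sin²t · sin²t/cos²t = sin²t · tan²t = LHS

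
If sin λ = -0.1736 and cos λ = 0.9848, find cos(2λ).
cos(2λ) = cos²λ - sin²λ = 0.9397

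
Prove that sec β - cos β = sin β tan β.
LHS = 1/cos β - cos β = (1 - cos²β)/cos β = sin²β/cos β = sin β · (sin β/cos β) = sin β tan β = RHS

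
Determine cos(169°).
cos(169°) = -0.9816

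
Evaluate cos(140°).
cos(140°) = -0.766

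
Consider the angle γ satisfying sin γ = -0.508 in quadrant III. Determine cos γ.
cos γ = ±√(1 - sin²γ) = -0.8614 (negative in QIII)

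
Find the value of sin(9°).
sin(9°) = 0.1564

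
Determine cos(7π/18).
cos(7π/18) = 0.342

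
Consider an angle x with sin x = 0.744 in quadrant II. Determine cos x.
cos x = ±√(1 - sin²x) = -0.6682 (negative in QII)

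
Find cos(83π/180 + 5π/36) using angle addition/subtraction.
cos(83π/180 + 5π/36) = cos 83π/180 cos 5π/36 - sin 83π/180 sin 5π/36 = -0.309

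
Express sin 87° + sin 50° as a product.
sin 87° + sin 50° = 2 sin(68.5°) cos(18.5°)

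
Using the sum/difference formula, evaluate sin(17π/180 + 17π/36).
sin(17π/180 + 17π/36) = sin 17π/180 cos 17π/36 + cos 17π/180 sin 17π/36 = 0.9781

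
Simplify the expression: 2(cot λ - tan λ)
2(cot λ - tan λ) = 2(2 cot(2λ)) (using Double angle)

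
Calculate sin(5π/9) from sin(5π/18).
sin(5π/9) = 2 sin 5π/18 cos 5π/18 = 0.9848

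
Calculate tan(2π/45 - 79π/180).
tan(2π/45 - 79π/180) = (tan 2π/45 - tan 79π/180)/(1 + tan 2π/45 tan 79π/180) = -2.904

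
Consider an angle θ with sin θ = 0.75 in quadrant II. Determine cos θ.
cos θ = ±√(1 - sin²θ) = -0.6614 (negative in QII)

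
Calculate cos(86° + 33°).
cos(86° + 33°) = cos 86° cos 33° - sin 86° sin 33° = -0.4848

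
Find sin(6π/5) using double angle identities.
sin(6π/5) = 2 sin 3π/5 cos 3π/5 = -0.5878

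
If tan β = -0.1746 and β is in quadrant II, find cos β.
cos β = -0.9851 (using tan²β + 1 = sec²β)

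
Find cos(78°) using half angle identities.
cos(78°) = √((1 + cos 156°)/2) = 0.2079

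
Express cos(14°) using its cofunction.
cos(14°) = sin(90° - 14°) = sin(76°)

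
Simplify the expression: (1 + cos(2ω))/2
(1 + cos(2ω))/2 = cos²ω (using Power reduction)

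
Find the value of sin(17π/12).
sin(17π/12) = -(√6+√2)/4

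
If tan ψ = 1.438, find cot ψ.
cot ψ = 1/tan ψ = 0.6954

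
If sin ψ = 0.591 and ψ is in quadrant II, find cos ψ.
cos ψ = -0.8067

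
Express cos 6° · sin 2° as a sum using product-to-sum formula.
cos 6° sin 2° = (1/2)[sin(6°+2°) - sin(6°-2°)]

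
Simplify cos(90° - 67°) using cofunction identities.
cos(90° - 67°) = sin(67°)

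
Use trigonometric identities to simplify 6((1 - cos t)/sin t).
6((1 - cos t)/sin t) = 6(tan(t/2)) (using Half angle)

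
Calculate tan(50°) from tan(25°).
tan(50°) = 2 tan 25° / (1 - tan²25°) = 1.192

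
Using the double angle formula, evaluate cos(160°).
cos(160°) = 1 - 2sin²80° = -0.9397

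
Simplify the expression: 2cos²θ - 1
2cos²θ - 1 = cos(2θ) (using Double angle)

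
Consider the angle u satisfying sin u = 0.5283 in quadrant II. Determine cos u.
cos u = ±√(1 - sin²u) = -0.8491 (negative in QII)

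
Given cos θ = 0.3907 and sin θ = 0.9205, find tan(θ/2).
tan(θ/2) = sin θ / (1 + cos θ) = 0.6619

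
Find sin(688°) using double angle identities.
sin(688°) = 2 sin 344° cos 344° = -0.5299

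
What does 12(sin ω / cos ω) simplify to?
12(sin ω / cos ω) = 12(tan ω) (using Quotient identity)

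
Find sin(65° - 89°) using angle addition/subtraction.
sin(65° - 89°) = sin 65° cos 89° - cos 65° sin 89° = -0.4067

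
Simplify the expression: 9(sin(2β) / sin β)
9(sin(2β) / sin β) = 9(2 cos β) (using Double angle)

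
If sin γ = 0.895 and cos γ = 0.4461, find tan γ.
tan γ = sin γ / cos γ = 2.006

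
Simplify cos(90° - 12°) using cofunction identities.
cos(90° - 12°) = sin(12°)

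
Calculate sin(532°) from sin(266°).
sin(532°) = 2 sin 266° cos 266° = 0.1392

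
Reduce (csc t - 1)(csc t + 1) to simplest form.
(csc t - 1)(csc t + 1) = cot²t (using Diff. of squares)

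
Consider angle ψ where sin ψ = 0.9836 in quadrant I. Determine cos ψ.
cos ψ = √(1 - sin²ψ) = 0.1804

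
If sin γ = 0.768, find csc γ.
csc γ = 1/sin γ = 1.302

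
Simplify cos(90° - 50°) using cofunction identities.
cos(90° - 50°) = sin(50°)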